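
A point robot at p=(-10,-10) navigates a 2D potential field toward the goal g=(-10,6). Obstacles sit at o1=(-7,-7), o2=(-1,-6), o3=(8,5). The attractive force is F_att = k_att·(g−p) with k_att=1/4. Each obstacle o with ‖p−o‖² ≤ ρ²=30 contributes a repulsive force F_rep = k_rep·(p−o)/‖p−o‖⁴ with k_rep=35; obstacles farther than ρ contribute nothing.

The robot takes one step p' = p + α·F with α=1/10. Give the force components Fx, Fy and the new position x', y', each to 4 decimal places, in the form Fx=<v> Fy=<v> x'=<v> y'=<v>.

F_att = 1/4·(g−p) = 1/4·(0,16) = (0.0000,4.0000)
o1: d²=18 ≤ ρ²=30; F_rep = 35·(-3,-3)/18² = (-0.3241,-0.3241)
o2: d²=97 > ρ²=30 → inactive
o3: d²=549 > ρ²=30 → inactive
F = F_att + ΣF_rep = (-0.3241,3.6759)
p' = p + 1/10·F = (-10.0324,-9.6324)

Fx=-0.3241 Fy=3.6759 x'=-10.0324 y'=-9.6324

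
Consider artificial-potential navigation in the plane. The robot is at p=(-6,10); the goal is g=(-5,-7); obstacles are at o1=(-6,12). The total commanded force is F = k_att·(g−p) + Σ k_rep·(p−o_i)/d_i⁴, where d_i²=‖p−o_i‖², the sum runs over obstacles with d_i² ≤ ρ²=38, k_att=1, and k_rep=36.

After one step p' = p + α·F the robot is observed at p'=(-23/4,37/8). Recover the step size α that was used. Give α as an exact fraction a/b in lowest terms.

F_att = 1·(g−p) = 1·(1,-17) = (1.0000,-17.0000)
o1: d²=4 ≤ ρ²=38; F_rep = 36·(0,-2)/4² = (0.0000,-4.5000)
F = F_att + ΣF_rep = (1.0000,-21.5000)
Δp = p'−p = (0.2500,-5.3750); α = Δx/Fx = (1/4) / (1) = 1/4
check: Δy/Fy = (-43/8) / (-43/2) = 1/4 ✓

α = 1/4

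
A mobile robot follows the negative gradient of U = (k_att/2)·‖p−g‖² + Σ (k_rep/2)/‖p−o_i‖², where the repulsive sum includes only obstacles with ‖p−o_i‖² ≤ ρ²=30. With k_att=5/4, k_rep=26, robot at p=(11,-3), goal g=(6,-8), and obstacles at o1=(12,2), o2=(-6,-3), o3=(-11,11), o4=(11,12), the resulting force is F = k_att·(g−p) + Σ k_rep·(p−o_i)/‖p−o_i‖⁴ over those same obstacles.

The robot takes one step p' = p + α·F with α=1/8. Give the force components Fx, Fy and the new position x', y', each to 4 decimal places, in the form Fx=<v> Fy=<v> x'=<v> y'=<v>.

Fx=-6.2885 Fy=-6.4423 x'=10.2139 y'=-3.8053

F_att = 5/4·(g−p) = 5/4·(-5,-5) = (-6.2500,-6.2500)
o1: d²=26 ≤ ρ²=30; F_rep = 26·(-1,-5)/26² = (-0.0385,-0.1923)
o2: d²=289 > ρ²=30 → inactive
o3: d²=680 > ρ²=30 → inactive
o4: d²=225 > ρ²=30 → inactive
F = F_att + ΣF_rep = (-6.2885,-6.4423)
p' = p + 1/8·F = (10.2139,-3.8053)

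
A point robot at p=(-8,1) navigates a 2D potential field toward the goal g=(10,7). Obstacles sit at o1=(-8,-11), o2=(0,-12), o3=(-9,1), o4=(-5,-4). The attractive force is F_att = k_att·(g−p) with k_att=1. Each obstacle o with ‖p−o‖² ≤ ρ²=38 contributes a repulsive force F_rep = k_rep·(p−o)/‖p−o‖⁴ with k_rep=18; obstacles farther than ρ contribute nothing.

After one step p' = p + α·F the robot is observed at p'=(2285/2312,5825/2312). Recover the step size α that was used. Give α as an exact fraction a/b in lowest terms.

α = 1/4

F_att = 1·(g−p) = 1·(18,6) = (18.0000,6.0000)
o1: d²=144 > ρ²=38 → inactive
o2: d²=233 > ρ²=38 → inactive
o3: d²=1 ≤ ρ²=38; F_rep = 18·(1,0)/1² = (18.0000,0.0000)
o4: d²=34 ≤ ρ²=38; F_rep = 18·(-3,5)/34² = (-0.0467,0.0779)
F = F_att + ΣF_rep = (35.9533,6.0779)
Δp = p'−p = (8.9883,1.5195); α = Δx/Fx = (20781/2312) / (20781/578) = 1/4
check: Δy/Fy = (3513/2312) / (3513/578) = 1/4 ✓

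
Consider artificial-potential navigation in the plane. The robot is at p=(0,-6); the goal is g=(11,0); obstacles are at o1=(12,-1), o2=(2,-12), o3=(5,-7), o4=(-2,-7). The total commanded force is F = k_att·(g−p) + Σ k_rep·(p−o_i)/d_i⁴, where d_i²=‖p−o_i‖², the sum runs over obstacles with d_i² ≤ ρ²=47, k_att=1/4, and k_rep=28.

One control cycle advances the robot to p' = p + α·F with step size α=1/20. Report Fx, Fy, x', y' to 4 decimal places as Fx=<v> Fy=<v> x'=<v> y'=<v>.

Fx=4.7479 Fy=2.7664 x'=0.2374 y'=-5.8617

F_att = 1/4·(g−p) = 1/4·(11,6) = (2.7500,1.5000)
o1: d²=169 > ρ²=47 → inactive
o2: d²=40 ≤ ρ²=47; F_rep = 28·(-2,6)/40² = (-0.0350,0.1050)
o3: d²=26 ≤ ρ²=47; F_rep = 28·(-5,1)/26² = (-0.2071,0.0414)
o4: d²=5 ≤ ρ²=47; F_rep = 28·(2,1)/5² = (2.2400,1.1200)
F = F_att + ΣF_rep = (4.7479,2.7664)
p' = p + 1/20·F = (0.2374,-5.8617)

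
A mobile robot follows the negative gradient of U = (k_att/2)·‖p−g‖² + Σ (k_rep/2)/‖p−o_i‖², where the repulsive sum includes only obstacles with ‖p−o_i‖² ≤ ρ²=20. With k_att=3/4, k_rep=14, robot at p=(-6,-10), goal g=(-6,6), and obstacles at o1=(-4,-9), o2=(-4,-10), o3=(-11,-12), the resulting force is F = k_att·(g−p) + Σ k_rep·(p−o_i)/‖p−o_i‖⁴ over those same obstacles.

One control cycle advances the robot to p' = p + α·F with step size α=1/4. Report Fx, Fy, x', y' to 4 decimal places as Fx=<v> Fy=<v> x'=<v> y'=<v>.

Fx=-2.8700 Fy=11.4400 x'=-6.7175 y'=-7.1400

F_att = 3/4·(g−p) = 3/4·(0,16) = (0.0000,12.0000)
o1: d²=5 ≤ ρ²=20; F_rep = 14·(-2,-1)/5² = (-1.1200,-0.5600)
o2: d²=4 ≤ ρ²=20; F_rep = 14·(-2,0)/4² = (-1.7500,0.0000)
o3: d²=29 > ρ²=20 → inactive
F = F_att + ΣF_rep = (-2.8700,11.4400)
p' = p + 1/4·F = (-6.7175,-7.1400)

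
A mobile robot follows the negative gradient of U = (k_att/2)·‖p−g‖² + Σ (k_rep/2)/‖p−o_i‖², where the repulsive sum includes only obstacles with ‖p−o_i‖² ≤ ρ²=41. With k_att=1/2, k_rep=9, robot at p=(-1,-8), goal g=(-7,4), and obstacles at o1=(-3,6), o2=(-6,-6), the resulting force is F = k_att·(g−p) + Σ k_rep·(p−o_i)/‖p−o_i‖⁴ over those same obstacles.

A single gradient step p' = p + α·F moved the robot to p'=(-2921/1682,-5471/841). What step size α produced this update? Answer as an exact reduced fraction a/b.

F_att = 1/2·(g−p) = 1/2·(-6,12) = (-3.0000,6.0000)
o1: d²=200 > ρ²=41 → inactive
o2: d²=29 ≤ ρ²=41; F_rep = 9·(5,-2)/29² = (0.0535,-0.0214)
F = F_att + ΣF_rep = (-2.9465,5.9786)
Δp = p'−p = (-0.7366,1.4946); α = Δx/Fx = (-1239/1682) / (-2478/841) = 1/4
check: Δy/Fy = (1257/841) / (5028/841) = 1/4 ✓

α = 1/4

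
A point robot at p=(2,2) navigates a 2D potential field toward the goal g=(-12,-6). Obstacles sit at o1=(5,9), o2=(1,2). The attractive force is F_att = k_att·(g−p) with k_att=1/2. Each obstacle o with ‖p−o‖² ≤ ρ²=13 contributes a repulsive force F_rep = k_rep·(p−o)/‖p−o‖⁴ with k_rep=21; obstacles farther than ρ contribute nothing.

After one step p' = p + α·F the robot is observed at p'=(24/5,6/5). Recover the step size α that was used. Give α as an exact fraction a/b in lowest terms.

α = 1/5

F_att = 1/2·(g−p) = 1/2·(-14,-8) = (-7.0000,-4.0000)
o1: d²=58 > ρ²=13 → inactive
o2: d²=1 ≤ ρ²=13; F_rep = 21·(1,0)/1² = (21.0000,0.0000)
F = F_att + ΣF_rep = (14.0000,-4.0000)
Δp = p'−p = (2.8000,-0.8000); α = Δx/Fx = (14/5) / (14) = 1/5
check: Δy/Fy = (-4/5) / (-4) = 1/5 ✓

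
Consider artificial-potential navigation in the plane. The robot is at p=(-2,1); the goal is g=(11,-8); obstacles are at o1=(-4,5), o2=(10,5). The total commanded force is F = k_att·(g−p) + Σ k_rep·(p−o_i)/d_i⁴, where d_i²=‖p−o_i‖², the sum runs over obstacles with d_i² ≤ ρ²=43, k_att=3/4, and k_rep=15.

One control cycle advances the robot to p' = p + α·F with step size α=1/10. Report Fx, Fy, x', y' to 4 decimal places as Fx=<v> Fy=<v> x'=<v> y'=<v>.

Fx=9.8250 Fy=-6.9000 x'=-1.0175 y'=0.3100

F_att = 3/4·(g−p) = 3/4·(13,-9) = (9.7500,-6.7500)
o1: d²=20 ≤ ρ²=43; F_rep = 15·(2,-4)/20² = (0.0750,-0.1500)
o2: d²=160 > ρ²=43 → inactive
F = F_att + ΣF_rep = (9.8250,-6.9000)
p' = p + 1/10·F = (-1.0175,0.3100)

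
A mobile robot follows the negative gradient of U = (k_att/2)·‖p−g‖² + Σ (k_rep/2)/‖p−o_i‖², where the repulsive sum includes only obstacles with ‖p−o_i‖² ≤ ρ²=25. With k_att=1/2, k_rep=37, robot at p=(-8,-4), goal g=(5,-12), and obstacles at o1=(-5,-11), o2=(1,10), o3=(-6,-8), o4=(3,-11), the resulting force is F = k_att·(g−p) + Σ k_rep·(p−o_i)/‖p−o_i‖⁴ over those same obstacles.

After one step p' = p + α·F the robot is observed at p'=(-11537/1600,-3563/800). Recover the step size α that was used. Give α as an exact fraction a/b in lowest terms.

F_att = 1/2·(g−p) = 1/2·(13,-8) = (6.5000,-4.0000)
o1: d²=58 > ρ²=25 → inactive
o2: d²=277 > ρ²=25 → inactive
o3: d²=20 ≤ ρ²=25; F_rep = 37·(-2,4)/20² = (-0.1850,0.3700)
o4: d²=170 > ρ²=25 → inactive
F = F_att + ΣF_rep = (6.3150,-3.6300)
Δp = p'−p = (0.7894,-0.4537); α = Δx/Fx = (1263/1600) / (1263/200) = 1/8
check: Δy/Fy = (-363/800) / (-363/100) = 1/8 ✓

α = 1/8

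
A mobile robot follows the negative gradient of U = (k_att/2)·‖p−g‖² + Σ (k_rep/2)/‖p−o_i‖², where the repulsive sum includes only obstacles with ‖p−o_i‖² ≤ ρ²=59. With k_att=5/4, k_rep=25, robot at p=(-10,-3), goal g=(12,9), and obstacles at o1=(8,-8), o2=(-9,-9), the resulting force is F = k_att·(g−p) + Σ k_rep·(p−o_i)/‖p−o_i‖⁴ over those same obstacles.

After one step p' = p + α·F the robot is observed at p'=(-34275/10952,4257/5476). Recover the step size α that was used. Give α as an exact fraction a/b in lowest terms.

F_att = 5/4·(g−p) = 5/4·(22,12) = (27.5000,15.0000)
o1: d²=349 > ρ²=59 → inactive
o2: d²=37 ≤ ρ²=59; F_rep = 25·(-1,6)/37² = (-0.0183,0.1096)
F = F_att + ΣF_rep = (27.4817,15.1096)
Δp = p'−p = (6.8704,3.7774); α = Δx/Fx = (75245/10952) / (75245/2738) = 1/4
check: Δy/Fy = (20685/5476) / (20685/1369) = 1/4 ✓

α = 1/4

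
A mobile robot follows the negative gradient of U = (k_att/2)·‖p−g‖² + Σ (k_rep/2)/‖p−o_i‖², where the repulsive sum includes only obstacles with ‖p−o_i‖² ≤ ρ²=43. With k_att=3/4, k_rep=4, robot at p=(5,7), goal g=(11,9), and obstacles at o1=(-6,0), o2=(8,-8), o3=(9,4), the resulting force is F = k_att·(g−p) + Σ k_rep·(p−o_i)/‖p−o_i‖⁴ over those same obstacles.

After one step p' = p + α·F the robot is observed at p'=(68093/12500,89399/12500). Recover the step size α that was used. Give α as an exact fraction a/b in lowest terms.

F_att = 3/4·(g−p) = 3/4·(6,2) = (4.5000,1.5000)
o1: d²=170 > ρ²=43 → inactive
o2: d²=234 > ρ²=43 → inactive
o3: d²=25 ≤ ρ²=43; F_rep = 4·(-4,3)/25² = (-0.0256,0.0192)
F = F_att + ΣF_rep = (4.4744,1.5192)
Δp = p'−p = (0.4474,0.1519); α = Δx/Fx = (5593/12500) / (5593/1250) = 1/10
check: Δy/Fy = (1899/12500) / (1899/1250) = 1/10 ✓

α = 1/10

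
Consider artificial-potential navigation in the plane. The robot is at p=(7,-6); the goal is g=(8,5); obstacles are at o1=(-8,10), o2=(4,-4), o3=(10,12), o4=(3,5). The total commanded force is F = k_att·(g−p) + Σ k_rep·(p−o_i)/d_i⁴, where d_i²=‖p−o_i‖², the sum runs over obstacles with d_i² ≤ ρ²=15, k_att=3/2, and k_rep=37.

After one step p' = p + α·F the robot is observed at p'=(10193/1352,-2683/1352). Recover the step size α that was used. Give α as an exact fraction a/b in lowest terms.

F_att = 3/2·(g−p) = 3/2·(1,11) = (1.5000,16.5000)
o1: d²=481 > ρ²=15 → inactive
o2: d²=13 ≤ ρ²=15; F_rep = 37·(3,-2)/13² = (0.6568,-0.4379)
o3: d²=333 > ρ²=15 → inactive
o4: d²=137 > ρ²=15 → inactive
F = F_att + ΣF_rep = (2.1568,16.0621)
Δp = p'−p = (0.5392,4.0155); α = Δx/Fx = (729/1352) / (729/338) = 1/4
check: Δy/Fy = (5429/1352) / (5429/338) = 1/4 ✓

α = 1/4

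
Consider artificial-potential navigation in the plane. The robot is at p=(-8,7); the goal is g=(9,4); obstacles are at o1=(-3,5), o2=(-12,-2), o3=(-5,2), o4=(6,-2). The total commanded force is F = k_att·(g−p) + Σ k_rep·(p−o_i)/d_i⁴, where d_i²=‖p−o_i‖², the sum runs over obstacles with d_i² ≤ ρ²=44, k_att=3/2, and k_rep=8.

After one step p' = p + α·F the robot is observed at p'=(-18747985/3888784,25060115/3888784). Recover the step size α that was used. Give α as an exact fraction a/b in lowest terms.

α = 1/8

F_att = 3/2·(g−p) = 3/2·(17,-3) = (25.5000,-4.5000)
o1: d²=29 ≤ ρ²=44; F_rep = 8·(-5,2)/29² = (-0.0476,0.0190)
o2: d²=97 > ρ²=44 → inactive
o3: d²=34 ≤ ρ²=44; F_rep = 8·(-3,5)/34² = (-0.0208,0.0346)
o4: d²=277 > ρ²=44 → inactive
F = F_att + ΣF_rep = (25.4317,-4.4464)
Δp = p'−p = (3.1790,-0.5558); α = Δx/Fx = (12362287/3888784) / (12362287/486098) = 1/8
check: Δy/Fy = (-2161373/3888784) / (-2161373/486098) = 1/8 ✓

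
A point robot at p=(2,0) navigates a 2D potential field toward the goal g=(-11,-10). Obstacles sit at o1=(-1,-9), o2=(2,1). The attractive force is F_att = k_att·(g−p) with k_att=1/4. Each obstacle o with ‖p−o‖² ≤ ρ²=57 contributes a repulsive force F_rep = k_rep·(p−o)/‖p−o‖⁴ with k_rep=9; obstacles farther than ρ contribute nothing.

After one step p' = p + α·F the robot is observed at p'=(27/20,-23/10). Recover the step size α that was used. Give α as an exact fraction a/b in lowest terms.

F_att = 1/4·(g−p) = 1/4·(-13,-10) = (-3.2500,-2.5000)
o1: d²=90 > ρ²=57 → inactive
o2: d²=1 ≤ ρ²=57; F_rep = 9·(0,-1)/1² = (0.0000,-9.0000)
F = F_att + ΣF_rep = (-3.2500,-11.5000)
Δp = p'−p = (-0.6500,-2.3000); α = Δx/Fx = (-13/20) / (-13/4) = 1/5
check: Δy/Fy = (-23/10) / (-23/2) = 1/5 ✓

α = 1/5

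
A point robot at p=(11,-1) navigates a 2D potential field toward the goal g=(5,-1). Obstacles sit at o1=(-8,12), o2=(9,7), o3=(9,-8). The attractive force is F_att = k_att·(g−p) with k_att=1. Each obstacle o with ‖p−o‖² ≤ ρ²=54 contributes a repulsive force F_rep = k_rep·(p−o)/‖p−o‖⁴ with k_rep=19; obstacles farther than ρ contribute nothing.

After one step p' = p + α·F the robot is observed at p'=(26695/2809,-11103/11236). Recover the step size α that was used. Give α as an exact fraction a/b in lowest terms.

F_att = 1·(g−p) = 1·(-6,0) = (-6.0000,0.0000)
o1: d²=530 > ρ²=54 → inactive
o2: d²=68 > ρ²=54 → inactive
o3: d²=53 ≤ ρ²=54; F_rep = 19·(2,7)/53² = (0.0135,0.0473)
F = F_att + ΣF_rep = (-5.9865,0.0473)
Δp = p'−p = (-1.4966,0.0118); α = Δx/Fx = (-4204/2809) / (-16816/2809) = 1/4
check: Δy/Fy = (133/11236) / (133/2809) = 1/4 ✓

α = 1/4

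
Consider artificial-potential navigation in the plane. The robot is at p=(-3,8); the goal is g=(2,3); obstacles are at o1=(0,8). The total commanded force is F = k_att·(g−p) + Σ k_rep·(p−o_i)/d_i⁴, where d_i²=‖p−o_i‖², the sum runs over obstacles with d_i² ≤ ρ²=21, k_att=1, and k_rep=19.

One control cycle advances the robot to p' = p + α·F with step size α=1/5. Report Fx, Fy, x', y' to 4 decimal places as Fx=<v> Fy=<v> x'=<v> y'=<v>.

F_att = 1·(g−p) = 1·(5,-5) = (5.0000,-5.0000)
o1: d²=9 ≤ ρ²=21; F_rep = 19·(-3,0)/9² = (-0.7037,0.0000)
F = F_att + ΣF_rep = (4.2963,-5.0000)
p' = p + 1/5·F = (-2.1407,7.0000)

Fx=4.2963 Fy=-5.0000 x'=-2.1407 y'=7.0000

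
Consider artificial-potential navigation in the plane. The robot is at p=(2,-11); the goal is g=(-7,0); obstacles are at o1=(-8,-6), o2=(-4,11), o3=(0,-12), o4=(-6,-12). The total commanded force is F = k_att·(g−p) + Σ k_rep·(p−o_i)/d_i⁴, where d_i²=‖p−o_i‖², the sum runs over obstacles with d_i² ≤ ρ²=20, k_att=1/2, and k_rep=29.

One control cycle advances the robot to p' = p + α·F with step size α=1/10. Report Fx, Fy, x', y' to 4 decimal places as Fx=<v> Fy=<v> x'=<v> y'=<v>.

Fx=-2.1800 Fy=6.6600 x'=1.7820 y'=-10.3340

F_att = 1/2·(g−p) = 1/2·(-9,11) = (-4.5000,5.5000)
o1: d²=125 > ρ²=20 → inactive
o2: d²=520 > ρ²=20 → inactive
o3: d²=5 ≤ ρ²=20; F_rep = 29·(2,1)/5² = (2.3200,1.1600)
o4: d²=65 > ρ²=20 → inactive
F = F_att + ΣF_rep = (-2.1800,6.6600)
p' = p + 1/10·F = (1.7820,-10.3340)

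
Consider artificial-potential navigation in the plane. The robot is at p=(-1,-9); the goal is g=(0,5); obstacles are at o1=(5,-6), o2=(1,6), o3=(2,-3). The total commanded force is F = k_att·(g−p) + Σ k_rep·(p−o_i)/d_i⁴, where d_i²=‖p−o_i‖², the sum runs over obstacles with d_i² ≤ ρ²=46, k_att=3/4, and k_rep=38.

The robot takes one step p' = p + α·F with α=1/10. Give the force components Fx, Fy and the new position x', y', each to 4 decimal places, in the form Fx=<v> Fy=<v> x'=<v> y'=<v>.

F_att = 3/4·(g−p) = 3/4·(1,14) = (0.7500,10.5000)
o1: d²=45 ≤ ρ²=46; F_rep = 38·(-6,-3)/45² = (-0.1126,-0.0563)
o2: d²=229 > ρ²=46 → inactive
o3: d²=45 ≤ ρ²=46; F_rep = 38·(-3,-6)/45² = (-0.0563,-0.1126)
F = F_att + ΣF_rep = (0.5811,10.3311)
p' = p + 1/10·F = (-0.9419,-7.9669)

Fx=0.5811 Fy=10.3311 x'=-0.9419 y'=-7.9669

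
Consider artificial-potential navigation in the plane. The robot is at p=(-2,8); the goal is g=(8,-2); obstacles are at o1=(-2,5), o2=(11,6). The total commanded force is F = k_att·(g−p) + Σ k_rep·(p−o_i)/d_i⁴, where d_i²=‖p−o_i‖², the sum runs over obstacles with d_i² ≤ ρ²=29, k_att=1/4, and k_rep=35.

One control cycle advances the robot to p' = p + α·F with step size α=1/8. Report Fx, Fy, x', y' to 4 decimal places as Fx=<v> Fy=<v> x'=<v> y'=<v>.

Fx=2.5000 Fy=-1.2037 x'=-1.6875 y'=7.8495

F_att = 1/4·(g−p) = 1/4·(10,-10) = (2.5000,-2.5000)
o1: d²=9 ≤ ρ²=29; F_rep = 35·(0,3)/9² = (0.0000,1.2963)
o2: d²=173 > ρ²=29 → inactive
F = F_att + ΣF_rep = (2.5000,-1.2037)
p' = p + 1/8·F = (-1.6875,7.8495)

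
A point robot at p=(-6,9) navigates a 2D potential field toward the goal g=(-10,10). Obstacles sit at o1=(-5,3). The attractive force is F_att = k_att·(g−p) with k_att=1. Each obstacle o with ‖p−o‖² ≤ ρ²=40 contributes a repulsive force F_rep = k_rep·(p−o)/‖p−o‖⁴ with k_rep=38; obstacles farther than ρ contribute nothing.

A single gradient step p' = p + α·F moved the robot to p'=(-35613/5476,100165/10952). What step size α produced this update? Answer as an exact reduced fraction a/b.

F_att = 1·(g−p) = 1·(-4,1) = (-4.0000,1.0000)
o1: d²=37 ≤ ρ²=40; F_rep = 38·(-1,6)/37² = (-0.0278,0.1665)
F = F_att + ΣF_rep = (-4.0278,1.1665)
Δp = p'−p = (-0.5035,0.1458); α = Δx/Fx = (-2757/5476) / (-5514/1369) = 1/8
check: Δy/Fy = (1597/10952) / (1597/1369) = 1/8 ✓

α = 1/8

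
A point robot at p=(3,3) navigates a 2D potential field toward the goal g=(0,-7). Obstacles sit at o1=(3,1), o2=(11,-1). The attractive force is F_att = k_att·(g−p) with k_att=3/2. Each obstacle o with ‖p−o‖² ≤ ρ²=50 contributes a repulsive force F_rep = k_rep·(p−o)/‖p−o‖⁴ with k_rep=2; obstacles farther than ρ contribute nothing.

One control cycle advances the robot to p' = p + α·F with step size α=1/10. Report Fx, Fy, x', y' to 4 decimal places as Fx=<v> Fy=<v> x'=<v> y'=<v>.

F_att = 3/2·(g−p) = 3/2·(-3,-10) = (-4.5000,-15.0000)
o1: d²=4 ≤ ρ²=50; F_rep = 2·(0,2)/4² = (0.0000,0.2500)
o2: d²=80 > ρ²=50 → inactive
F = F_att + ΣF_rep = (-4.5000,-14.7500)
p' = p + 1/10·F = (2.5500,1.5250)

Fx=-4.5000 Fy=-14.7500 x'=2.5500 y'=1.5250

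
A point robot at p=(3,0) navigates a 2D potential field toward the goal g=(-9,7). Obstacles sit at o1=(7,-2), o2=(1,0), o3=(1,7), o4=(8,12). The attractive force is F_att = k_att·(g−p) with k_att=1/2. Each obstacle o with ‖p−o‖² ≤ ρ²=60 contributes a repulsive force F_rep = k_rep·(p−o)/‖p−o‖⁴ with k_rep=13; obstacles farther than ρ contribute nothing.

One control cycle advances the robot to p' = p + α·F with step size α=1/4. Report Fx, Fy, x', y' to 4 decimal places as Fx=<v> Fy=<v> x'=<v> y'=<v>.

F_att = 1/2·(g−p) = 1/2·(-12,7) = (-6.0000,3.5000)
o1: d²=20 ≤ ρ²=60; F_rep = 13·(-4,2)/20² = (-0.1300,0.0650)
o2: d²=4 ≤ ρ²=60; F_rep = 13·(2,0)/4² = (1.6250,0.0000)
o3: d²=53 ≤ ρ²=60; F_rep = 13·(2,-7)/53² = (0.0093,-0.0324)
o4: d²=169 > ρ²=60 → inactive
F = F_att + ΣF_rep = (-4.4957,3.5326)
p' = p + 1/4·F = (1.8761,0.8832)

Fx=-4.4957 Fy=3.5326 x'=1.8761 y'=0.8832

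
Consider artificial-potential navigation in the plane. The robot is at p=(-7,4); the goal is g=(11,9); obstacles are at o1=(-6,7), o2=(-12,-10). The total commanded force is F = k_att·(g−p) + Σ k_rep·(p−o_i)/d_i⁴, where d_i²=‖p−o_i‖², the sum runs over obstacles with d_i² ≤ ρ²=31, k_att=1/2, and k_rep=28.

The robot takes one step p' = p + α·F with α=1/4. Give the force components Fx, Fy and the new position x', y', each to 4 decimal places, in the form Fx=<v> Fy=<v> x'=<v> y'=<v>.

F_att = 1/2·(g−p) = 1/2·(18,5) = (9.0000,2.5000)
o1: d²=10 ≤ ρ²=31; F_rep = 28·(-1,-3)/10² = (-0.2800,-0.8400)
o2: d²=221 > ρ²=31 → inactive
F = F_att + ΣF_rep = (8.7200,1.6600)
p' = p + 1/4·F = (-4.8200,4.4150)

Fx=8.7200 Fy=1.6600 x'=-4.8200 y'=4.4150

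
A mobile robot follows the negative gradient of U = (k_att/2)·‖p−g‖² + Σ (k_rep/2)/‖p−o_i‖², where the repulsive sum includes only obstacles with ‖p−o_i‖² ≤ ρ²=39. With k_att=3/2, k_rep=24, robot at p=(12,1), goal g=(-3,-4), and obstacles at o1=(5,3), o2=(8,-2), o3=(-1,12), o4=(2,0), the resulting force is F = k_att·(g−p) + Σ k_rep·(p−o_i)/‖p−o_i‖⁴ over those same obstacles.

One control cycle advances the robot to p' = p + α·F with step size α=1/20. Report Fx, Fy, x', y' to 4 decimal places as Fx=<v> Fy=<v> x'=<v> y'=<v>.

F_att = 3/2·(g−p) = 3/2·(-15,-5) = (-22.5000,-7.5000)
o1: d²=53 > ρ²=39 → inactive
o2: d²=25 ≤ ρ²=39; F_rep = 24·(4,3)/25² = (0.1536,0.1152)
o3: d²=290 > ρ²=39 → inactive
o4: d²=101 > ρ²=39 → inactive
F = F_att + ΣF_rep = (-22.3464,-7.3848)
p' = p + 1/20·F = (10.8827,0.6308)

Fx=-22.3464 Fy=-7.3848 x'=10.8827 y'=0.6308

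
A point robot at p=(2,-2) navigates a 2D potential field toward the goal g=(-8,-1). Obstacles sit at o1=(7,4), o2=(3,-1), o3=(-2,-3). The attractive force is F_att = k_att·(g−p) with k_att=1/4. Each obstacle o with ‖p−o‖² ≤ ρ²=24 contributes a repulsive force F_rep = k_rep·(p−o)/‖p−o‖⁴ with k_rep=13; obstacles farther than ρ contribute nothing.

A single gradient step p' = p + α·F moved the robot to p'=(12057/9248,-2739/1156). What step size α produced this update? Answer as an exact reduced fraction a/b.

F_att = 1/4·(g−p) = 1/4·(-10,1) = (-2.5000,0.2500)
o1: d²=61 > ρ²=24 → inactive
o2: d²=2 ≤ ρ²=24; F_rep = 13·(-1,-1)/2² = (-3.2500,-3.2500)
o3: d²=17 ≤ ρ²=24; F_rep = 13·(4,1)/17² = (0.1799,0.0450)
F = F_att + ΣF_rep = (-5.5701,-2.9550)
Δp = p'−p = (-0.6963,-0.3694); α = Δx/Fx = (-6439/9248) / (-6439/1156) = 1/8
check: Δy/Fy = (-427/1156) / (-854/289) = 1/8 ✓

α = 1/8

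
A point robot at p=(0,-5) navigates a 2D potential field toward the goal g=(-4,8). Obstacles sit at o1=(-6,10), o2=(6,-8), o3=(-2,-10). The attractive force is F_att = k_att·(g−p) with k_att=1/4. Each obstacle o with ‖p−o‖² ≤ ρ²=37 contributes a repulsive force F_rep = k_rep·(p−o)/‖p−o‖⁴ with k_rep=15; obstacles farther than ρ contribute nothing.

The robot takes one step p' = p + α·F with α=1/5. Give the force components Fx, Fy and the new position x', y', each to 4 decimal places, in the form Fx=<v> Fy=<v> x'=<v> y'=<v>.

Fx=-0.9643 Fy=3.3392 x'=-0.1929 y'=-4.3322

F_att = 1/4·(g−p) = 1/4·(-4,13) = (-1.0000,3.2500)
o1: d²=261 > ρ²=37 → inactive
o2: d²=45 > ρ²=37 → inactive
o3: d²=29 ≤ ρ²=37; F_rep = 15·(2,5)/29² = (0.0357,0.0892)
F = F_att + ΣF_rep = (-0.9643,3.3392)
p' = p + 1/5·F = (-0.1929,-4.3322)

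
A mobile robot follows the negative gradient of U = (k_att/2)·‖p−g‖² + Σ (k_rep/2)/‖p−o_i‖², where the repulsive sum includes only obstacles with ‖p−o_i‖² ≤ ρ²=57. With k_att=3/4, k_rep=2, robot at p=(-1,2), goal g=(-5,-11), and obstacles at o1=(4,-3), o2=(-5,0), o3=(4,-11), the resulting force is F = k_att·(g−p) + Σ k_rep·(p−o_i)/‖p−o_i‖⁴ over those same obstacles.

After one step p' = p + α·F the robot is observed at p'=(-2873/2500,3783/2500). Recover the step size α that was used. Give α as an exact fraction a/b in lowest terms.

α = 1/20

F_att = 3/4·(g−p) = 3/4·(-4,-13) = (-3.0000,-9.7500)
o1: d²=50 ≤ ρ²=57; F_rep = 2·(-5,5)/50² = (-0.0040,0.0040)
o2: d²=20 ≤ ρ²=57; F_rep = 2·(4,2)/20² = (0.0200,0.0100)
o3: d²=194 > ρ²=57 → inactive
F = F_att + ΣF_rep = (-2.9840,-9.7360)
Δp = p'−p = (-0.1492,-0.4868); α = Δx/Fx = (-373/2500) / (-373/125) = 1/20
check: Δy/Fy = (-1217/2500) / (-1217/125) = 1/20 ✓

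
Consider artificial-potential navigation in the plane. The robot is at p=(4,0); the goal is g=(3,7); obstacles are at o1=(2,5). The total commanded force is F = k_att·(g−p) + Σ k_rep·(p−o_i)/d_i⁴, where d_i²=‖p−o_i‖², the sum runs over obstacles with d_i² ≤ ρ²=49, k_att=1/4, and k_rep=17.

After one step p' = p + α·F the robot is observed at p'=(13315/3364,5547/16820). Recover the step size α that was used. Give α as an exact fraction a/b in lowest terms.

F_att = 1/4·(g−p) = 1/4·(-1,7) = (-0.2500,1.7500)
o1: d²=29 ≤ ρ²=49; F_rep = 17·(2,-5)/29² = (0.0404,-0.1011)
F = F_att + ΣF_rep = (-0.2096,1.6489)
Δp = p'−p = (-0.0419,0.3298); α = Δx/Fx = (-141/3364) / (-705/3364) = 1/5
check: Δy/Fy = (5547/16820) / (5547/3364) = 1/5 ✓

α = 1/5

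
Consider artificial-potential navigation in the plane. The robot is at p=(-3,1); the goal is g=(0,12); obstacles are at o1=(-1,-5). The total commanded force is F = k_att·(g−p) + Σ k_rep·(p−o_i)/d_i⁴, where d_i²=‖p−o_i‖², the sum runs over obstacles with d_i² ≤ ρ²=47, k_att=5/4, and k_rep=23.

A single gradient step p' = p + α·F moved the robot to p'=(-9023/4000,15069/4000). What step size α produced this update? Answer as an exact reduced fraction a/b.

α = 1/5

F_att = 5/4·(g−p) = 5/4·(3,11) = (3.7500,13.7500)
o1: d²=40 ≤ ρ²=47; F_rep = 23·(-2,6)/40² = (-0.0288,0.0862)
F = F_att + ΣF_rep = (3.7212,13.8362)
Δp = p'−p = (0.7442,2.7673); α = Δx/Fx = (2977/4000) / (2977/800) = 1/5
check: Δy/Fy = (11069/4000) / (11069/800) = 1/5 ✓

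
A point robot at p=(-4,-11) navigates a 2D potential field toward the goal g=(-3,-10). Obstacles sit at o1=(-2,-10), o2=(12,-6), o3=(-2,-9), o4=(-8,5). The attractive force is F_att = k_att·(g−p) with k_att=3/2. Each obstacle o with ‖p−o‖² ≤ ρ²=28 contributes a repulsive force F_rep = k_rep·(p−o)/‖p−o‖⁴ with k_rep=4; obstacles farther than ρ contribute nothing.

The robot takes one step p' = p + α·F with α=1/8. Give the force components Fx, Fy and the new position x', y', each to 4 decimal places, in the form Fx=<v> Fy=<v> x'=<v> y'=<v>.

Fx=1.0550 Fy=1.2150 x'=-3.8681 y'=-10.8481

F_att = 3/2·(g−p) = 3/2·(1,1) = (1.5000,1.5000)
o1: d²=5 ≤ ρ²=28; F_rep = 4·(-2,-1)/5² = (-0.3200,-0.1600)
o2: d²=281 > ρ²=28 → inactive
o3: d²=8 ≤ ρ²=28; F_rep = 4·(-2,-2)/8² = (-0.1250,-0.1250)
o4: d²=272 > ρ²=28 → inactive
F = F_att + ΣF_rep = (1.0550,1.2150)
p' = p + 1/8·F = (-3.8681,-10.8481)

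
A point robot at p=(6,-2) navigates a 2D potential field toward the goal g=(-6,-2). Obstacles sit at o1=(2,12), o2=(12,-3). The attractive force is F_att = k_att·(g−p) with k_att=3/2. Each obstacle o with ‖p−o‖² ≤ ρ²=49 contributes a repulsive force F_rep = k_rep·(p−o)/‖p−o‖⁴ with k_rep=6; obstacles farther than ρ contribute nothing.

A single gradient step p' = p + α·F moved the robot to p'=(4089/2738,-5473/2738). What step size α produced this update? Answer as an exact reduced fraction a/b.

F_att = 3/2·(g−p) = 3/2·(-12,0) = (-18.0000,0.0000)
o1: d²=212 > ρ²=49 → inactive
o2: d²=37 ≤ ρ²=49; F_rep = 6·(-6,1)/37² = (-0.0263,0.0044)
F = F_att + ΣF_rep = (-18.0263,0.0044)
Δp = p'−p = (-4.5066,0.0011); α = Δx/Fx = (-12339/2738) / (-24678/1369) = 1/4
check: Δy/Fy = (3/2738) / (6/1369) = 1/4 ✓

α = 1/4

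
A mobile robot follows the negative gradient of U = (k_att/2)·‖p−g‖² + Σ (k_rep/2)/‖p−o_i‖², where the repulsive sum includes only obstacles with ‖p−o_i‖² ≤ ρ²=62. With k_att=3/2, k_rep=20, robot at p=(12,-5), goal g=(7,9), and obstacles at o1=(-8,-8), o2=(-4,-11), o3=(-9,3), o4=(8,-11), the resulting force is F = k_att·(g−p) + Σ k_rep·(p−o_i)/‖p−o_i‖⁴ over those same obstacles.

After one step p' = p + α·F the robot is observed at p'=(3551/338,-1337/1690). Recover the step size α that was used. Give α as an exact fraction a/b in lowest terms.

α = 1/5

F_att = 3/2·(g−p) = 3/2·(-5,14) = (-7.5000,21.0000)
o1: d²=409 > ρ²=62 → inactive
o2: d²=292 > ρ²=62 → inactive
o3: d²=505 > ρ²=62 → inactive
o4: d²=52 ≤ ρ²=62; F_rep = 20·(4,6)/52² = (0.0296,0.0444)
F = F_att + ΣF_rep = (-7.4704,21.0444)
Δp = p'−p = (-1.4941,4.2089); α = Δx/Fx = (-505/338) / (-2525/338) = 1/5
check: Δy/Fy = (7113/1690) / (7113/338) = 1/5 ✓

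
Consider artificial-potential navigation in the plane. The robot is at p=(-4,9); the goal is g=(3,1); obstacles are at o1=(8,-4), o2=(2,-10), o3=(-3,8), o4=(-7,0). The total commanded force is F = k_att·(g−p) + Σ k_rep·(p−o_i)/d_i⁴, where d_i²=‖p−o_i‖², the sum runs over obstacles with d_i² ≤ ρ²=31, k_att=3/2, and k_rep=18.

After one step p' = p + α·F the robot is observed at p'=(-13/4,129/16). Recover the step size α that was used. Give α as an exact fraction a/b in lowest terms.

F_att = 3/2·(g−p) = 3/2·(7,-8) = (10.5000,-12.0000)
o1: d²=313 > ρ²=31 → inactive
o2: d²=397 > ρ²=31 → inactive
o3: d²=2 ≤ ρ²=31; F_rep = 18·(-1,1)/2² = (-4.5000,4.5000)
o4: d²=90 > ρ²=31 → inactive
F = F_att + ΣF_rep = (6.0000,-7.5000)
Δp = p'−p = (0.7500,-0.9375); α = Δx/Fx = (3/4) / (6) = 1/8
check: Δy/Fy = (-15/16) / (-15/2) = 1/8 ✓

α = 1/8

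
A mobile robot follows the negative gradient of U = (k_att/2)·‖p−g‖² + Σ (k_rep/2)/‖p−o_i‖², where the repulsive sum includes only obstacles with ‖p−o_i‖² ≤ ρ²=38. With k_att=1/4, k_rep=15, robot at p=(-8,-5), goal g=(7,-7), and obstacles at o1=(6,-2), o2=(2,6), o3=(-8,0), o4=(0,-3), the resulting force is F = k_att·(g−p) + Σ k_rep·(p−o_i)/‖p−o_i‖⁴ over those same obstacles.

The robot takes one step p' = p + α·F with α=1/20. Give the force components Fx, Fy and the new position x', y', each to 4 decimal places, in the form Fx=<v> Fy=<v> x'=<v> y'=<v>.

F_att = 1/4·(g−p) = 1/4·(15,-2) = (3.7500,-0.5000)
o1: d²=205 > ρ²=38 → inactive
o2: d²=221 > ρ²=38 → inactive
o3: d²=25 ≤ ρ²=38; F_rep = 15·(0,-5)/25² = (0.0000,-0.1200)
o4: d²=68 > ρ²=38 → inactive
F = F_att + ΣF_rep = (3.7500,-0.6200)
p' = p + 1/20·F = (-7.8125,-5.0310)

Fx=3.7500 Fy=-0.6200 x'=-7.8125 y'=-5.0310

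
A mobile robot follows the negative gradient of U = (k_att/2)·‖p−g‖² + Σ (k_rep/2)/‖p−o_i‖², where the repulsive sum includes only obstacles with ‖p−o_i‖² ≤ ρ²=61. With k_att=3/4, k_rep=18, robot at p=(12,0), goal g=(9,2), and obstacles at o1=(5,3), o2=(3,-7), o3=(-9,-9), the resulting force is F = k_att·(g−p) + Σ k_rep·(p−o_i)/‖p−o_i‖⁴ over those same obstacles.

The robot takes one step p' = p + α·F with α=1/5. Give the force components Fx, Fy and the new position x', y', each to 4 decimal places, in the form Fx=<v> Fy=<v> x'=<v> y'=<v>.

F_att = 3/4·(g−p) = 3/4·(-3,2) = (-2.2500,1.5000)
o1: d²=58 ≤ ρ²=61; F_rep = 18·(7,-3)/58² = (0.0375,-0.0161)
o2: d²=130 > ρ²=61 → inactive
o3: d²=522 > ρ²=61 → inactive
F = F_att + ΣF_rep = (-2.2125,1.4839)
p' = p + 1/5·F = (11.5575,0.2968)

Fx=-2.2125 Fy=1.4839 x'=11.5575 y'=0.2968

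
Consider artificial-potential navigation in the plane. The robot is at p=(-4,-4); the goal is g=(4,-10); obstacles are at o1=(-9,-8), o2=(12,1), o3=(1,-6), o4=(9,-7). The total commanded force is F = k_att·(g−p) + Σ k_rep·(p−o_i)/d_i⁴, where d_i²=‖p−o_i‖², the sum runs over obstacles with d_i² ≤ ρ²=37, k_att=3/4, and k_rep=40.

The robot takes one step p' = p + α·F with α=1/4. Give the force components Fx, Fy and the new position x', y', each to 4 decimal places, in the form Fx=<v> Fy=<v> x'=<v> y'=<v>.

Fx=5.7622 Fy=-4.4049 x'=-2.5595 y'=-5.1012

F_att = 3/4·(g−p) = 3/4·(8,-6) = (6.0000,-4.5000)
o1: d²=41 > ρ²=37 → inactive
o2: d²=281 > ρ²=37 → inactive
o3: d²=29 ≤ ρ²=37; F_rep = 40·(-5,2)/29² = (-0.2378,0.0951)
o4: d²=178 > ρ²=37 → inactive
F = F_att + ΣF_rep = (5.7622,-4.4049)
p' = p + 1/4·F = (-2.5595,-5.1012)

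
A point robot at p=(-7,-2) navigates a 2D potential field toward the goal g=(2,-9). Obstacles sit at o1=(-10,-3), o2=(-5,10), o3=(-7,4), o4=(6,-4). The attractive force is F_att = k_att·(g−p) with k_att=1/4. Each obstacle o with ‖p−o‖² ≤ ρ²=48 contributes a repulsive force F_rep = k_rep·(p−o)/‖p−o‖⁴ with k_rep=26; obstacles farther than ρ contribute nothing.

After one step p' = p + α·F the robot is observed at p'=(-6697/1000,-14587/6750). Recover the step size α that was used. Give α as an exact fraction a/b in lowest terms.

α = 1/10

F_att = 1/4·(g−p) = 1/4·(9,-7) = (2.2500,-1.7500)
o1: d²=10 ≤ ρ²=48; F_rep = 26·(3,1)/10² = (0.7800,0.2600)
o2: d²=148 > ρ²=48 → inactive
o3: d²=36 ≤ ρ²=48; F_rep = 26·(0,-6)/36² = (0.0000,-0.1204)
o4: d²=173 > ρ²=48 → inactive
F = F_att + ΣF_rep = (3.0300,-1.6104)
Δp = p'−p = (0.3030,-0.1610); α = Δx/Fx = (303/1000) / (303/100) = 1/10
check: Δy/Fy = (-1087/6750) / (-1087/675) = 1/10 ✓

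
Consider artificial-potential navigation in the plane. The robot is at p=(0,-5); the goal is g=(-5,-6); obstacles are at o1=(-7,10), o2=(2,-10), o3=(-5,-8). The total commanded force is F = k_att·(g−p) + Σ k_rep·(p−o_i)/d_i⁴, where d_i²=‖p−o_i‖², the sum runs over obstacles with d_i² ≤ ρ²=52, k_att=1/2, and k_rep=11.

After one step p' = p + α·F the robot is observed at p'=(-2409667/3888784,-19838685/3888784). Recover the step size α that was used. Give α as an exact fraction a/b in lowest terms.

F_att = 1/2·(g−p) = 1/2·(-5,-1) = (-2.5000,-0.5000)
o1: d²=274 > ρ²=52 → inactive
o2: d²=29 ≤ ρ²=52; F_rep = 11·(-2,5)/29² = (-0.0262,0.0654)
o3: d²=34 ≤ ρ²=52; F_rep = 11·(5,3)/34² = (0.0476,0.0285)
F = F_att + ΣF_rep = (-2.4786,-0.4061)
Δp = p'−p = (-0.6196,-0.1015); α = Δx/Fx = (-2409667/3888784) / (-2409667/972196) = 1/4
check: Δy/Fy = (-394765/3888784) / (-394765/972196) = 1/4 ✓

α = 1/4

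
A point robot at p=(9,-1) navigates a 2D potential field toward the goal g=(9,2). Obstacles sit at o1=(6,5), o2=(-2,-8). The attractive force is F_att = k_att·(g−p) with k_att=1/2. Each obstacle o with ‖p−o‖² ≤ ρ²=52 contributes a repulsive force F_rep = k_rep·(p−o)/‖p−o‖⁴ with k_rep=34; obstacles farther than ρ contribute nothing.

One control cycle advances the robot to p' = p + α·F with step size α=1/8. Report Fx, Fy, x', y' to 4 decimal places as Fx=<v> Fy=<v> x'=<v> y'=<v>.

F_att = 1/2·(g−p) = 1/2·(0,3) = (0.0000,1.5000)
o1: d²=45 ≤ ρ²=52; F_rep = 34·(3,-6)/45² = (0.0504,-0.1007)
o2: d²=170 > ρ²=52 → inactive
F = F_att + ΣF_rep = (0.0504,1.3993)
p' = p + 1/8·F = (9.0063,-0.8251)

Fx=0.0504 Fy=1.3993 x'=9.0063 y'=-0.8251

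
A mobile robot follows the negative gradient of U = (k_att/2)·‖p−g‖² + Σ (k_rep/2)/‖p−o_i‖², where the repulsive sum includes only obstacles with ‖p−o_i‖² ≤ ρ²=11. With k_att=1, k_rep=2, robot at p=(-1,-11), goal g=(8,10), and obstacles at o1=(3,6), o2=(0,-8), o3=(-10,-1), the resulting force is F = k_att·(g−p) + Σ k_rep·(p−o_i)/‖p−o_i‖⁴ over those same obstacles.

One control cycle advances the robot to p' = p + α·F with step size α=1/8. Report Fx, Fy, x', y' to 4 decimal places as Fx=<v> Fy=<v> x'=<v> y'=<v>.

Fx=8.9800 Fy=20.9400 x'=0.1225 y'=-8.3825

F_att = 1·(g−p) = 1·(9,21) = (9.0000,21.0000)
o1: d²=305 > ρ²=11 → inactive
o2: d²=10 ≤ ρ²=11; F_rep = 2·(-1,-3)/10² = (-0.0200,-0.0600)
o3: d²=181 > ρ²=11 → inactive
F = F_att + ΣF_rep = (8.9800,20.9400)
p' = p + 1/8·F = (0.1225,-8.3825)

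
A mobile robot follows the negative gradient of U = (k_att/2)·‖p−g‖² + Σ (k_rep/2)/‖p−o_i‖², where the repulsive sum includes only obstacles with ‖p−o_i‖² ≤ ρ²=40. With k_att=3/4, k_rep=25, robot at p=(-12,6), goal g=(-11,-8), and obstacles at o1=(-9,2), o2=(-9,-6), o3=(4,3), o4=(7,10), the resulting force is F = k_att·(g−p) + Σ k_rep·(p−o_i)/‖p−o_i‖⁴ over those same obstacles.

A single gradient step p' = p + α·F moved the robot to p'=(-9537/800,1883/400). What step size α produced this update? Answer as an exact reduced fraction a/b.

α = 1/8

F_att = 3/4·(g−p) = 3/4·(1,-14) = (0.7500,-10.5000)
o1: d²=25 ≤ ρ²=40; F_rep = 25·(-3,4)/25² = (-0.1200,0.1600)
o2: d²=153 > ρ²=40 → inactive
o3: d²=265 > ρ²=40 → inactive
o4: d²=377 > ρ²=40 → inactive
F = F_att + ΣF_rep = (0.6300,-10.3400)
Δp = p'−p = (0.0788,-1.2925); α = Δx/Fx = (63/800) / (63/100) = 1/8
check: Δy/Fy = (-517/400) / (-517/50) = 1/8 ✓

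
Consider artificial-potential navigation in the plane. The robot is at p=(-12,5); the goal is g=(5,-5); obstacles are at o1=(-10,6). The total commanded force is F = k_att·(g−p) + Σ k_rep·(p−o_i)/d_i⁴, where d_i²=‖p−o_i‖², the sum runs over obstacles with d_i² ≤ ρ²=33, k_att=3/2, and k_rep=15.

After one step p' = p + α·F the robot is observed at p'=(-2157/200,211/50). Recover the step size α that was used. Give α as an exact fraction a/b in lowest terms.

F_att = 3/2·(g−p) = 3/2·(17,-10) = (25.5000,-15.0000)
o1: d²=5 ≤ ρ²=33; F_rep = 15·(-2,-1)/5² = (-1.2000,-0.6000)
F = F_att + ΣF_rep = (24.3000,-15.6000)
Δp = p'−p = (1.2150,-0.7800); α = Δx/Fx = (243/200) / (243/10) = 1/20
check: Δy/Fy = (-39/50) / (-78/5) = 1/20 ✓

α = 1/20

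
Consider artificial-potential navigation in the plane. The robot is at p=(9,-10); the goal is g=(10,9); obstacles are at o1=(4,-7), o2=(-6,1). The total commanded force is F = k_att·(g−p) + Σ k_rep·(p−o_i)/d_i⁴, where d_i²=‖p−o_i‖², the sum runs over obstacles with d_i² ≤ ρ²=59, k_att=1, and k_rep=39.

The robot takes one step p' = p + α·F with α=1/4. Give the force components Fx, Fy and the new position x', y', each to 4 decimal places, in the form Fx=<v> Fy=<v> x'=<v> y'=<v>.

Fx=1.1687 Fy=18.8988 x'=9.2922 y'=-5.2753

F_att = 1·(g−p) = 1·(1,19) = (1.0000,19.0000)
o1: d²=34 ≤ ρ²=59; F_rep = 39·(5,-3)/34² = (0.1687,-0.1012)
o2: d²=346 > ρ²=59 → inactive
F = F_att + ΣF_rep = (1.1687,18.8988)
p' = p + 1/4·F = (9.2922,-5.2753)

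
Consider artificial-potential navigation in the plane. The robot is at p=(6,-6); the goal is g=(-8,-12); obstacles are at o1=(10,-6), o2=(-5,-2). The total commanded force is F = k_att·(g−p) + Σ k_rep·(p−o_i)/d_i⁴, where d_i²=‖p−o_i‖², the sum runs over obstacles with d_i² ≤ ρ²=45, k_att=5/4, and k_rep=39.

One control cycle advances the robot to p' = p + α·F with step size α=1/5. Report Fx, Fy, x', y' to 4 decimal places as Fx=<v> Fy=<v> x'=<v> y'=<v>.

F_att = 5/4·(g−p) = 5/4·(-14,-6) = (-17.5000,-7.5000)
o1: d²=16 ≤ ρ²=45; F_rep = 39·(-4,0)/16² = (-0.6094,0.0000)
o2: d²=137 > ρ²=45 → inactive
F = F_att + ΣF_rep = (-18.1094,-7.5000)
p' = p + 1/5·F = (2.3781,-7.5000)

Fx=-18.1094 Fy=-7.5000 x'=2.3781 y'=-7.5000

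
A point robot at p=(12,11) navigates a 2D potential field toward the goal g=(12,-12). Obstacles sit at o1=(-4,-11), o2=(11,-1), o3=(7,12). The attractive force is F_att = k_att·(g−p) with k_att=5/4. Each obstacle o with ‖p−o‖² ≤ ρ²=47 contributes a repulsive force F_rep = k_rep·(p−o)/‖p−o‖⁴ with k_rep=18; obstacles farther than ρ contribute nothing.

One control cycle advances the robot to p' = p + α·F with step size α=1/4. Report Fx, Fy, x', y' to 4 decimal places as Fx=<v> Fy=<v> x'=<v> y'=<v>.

Fx=0.1331 Fy=-28.7766 x'=12.0333 y'=3.8058

F_att = 5/4·(g−p) = 5/4·(0,-23) = (0.0000,-28.7500)
o1: d²=740 > ρ²=47 → inactive
o2: d²=145 > ρ²=47 → inactive
o3: d²=26 ≤ ρ²=47; F_rep = 18·(5,-1)/26² = (0.1331,-0.0266)
F = F_att + ΣF_rep = (0.1331,-28.7766)
p' = p + 1/4·F = (12.0333,3.8058)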